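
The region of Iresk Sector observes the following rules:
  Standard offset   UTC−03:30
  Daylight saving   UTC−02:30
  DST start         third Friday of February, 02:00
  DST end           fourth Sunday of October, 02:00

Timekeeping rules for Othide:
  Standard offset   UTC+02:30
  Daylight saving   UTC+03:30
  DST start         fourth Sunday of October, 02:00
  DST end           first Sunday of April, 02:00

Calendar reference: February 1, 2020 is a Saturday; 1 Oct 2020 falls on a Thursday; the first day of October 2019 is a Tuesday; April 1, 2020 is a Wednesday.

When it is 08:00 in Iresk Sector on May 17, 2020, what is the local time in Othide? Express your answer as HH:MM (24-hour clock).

1 February 2020 is a Saturday, so the first Friday is February 7 and the third is February 21.
1 October 2020 is a Thursday, so the first Sunday is October 4 and the fourth is October 25.
May 17, 2020 falls between 21 February and 25 October, so daylight saving is in effect and Iresk Sector is at UTC−02:30.
08:00 Iresk Sector + 2h30m = 10:30 UTC.
1 October 2019 is a Tuesday, so the first Sunday is October 6 and the fourth is October 27.
1 April 2020 is a Wednesday, so the first Sunday is April 5.
At the standard offset (UTC+02:30), 10:30 UTC + 2h30m = 13:00 Othide standard time.
The standard-time date in Othide, May 17, 2020, does not fall between 27 October 2019 and 5 April 2020, so daylight saving is not in effect and Othide is at UTC+02:30.
10:30 UTC + 2h30m = 13:00 Othide.

13:00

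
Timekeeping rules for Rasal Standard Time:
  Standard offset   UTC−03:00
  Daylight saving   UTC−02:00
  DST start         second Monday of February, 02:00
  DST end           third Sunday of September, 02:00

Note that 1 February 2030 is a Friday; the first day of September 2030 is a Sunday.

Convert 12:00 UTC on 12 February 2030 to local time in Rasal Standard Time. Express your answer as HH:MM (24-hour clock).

10:00

1 February 2030 is a Friday, so the first Monday is February 4 and the second is February 11.
1 September 2030 is a Sunday, so the first Sunday is September 1 and the third is September 15.
At the standard offset (UTC−03:00), 12:00 UTC − 3h = 09:00 Rasal Standard Time standard time.
The standard-time date in Rasal Standard Time, 12 February 2030, lies within the daylight-saving period (11 February – 15 September), so Rasal Standard Time is on daylight time, UTC−02:00.
12:00 UTC − 2h = 10:00 local.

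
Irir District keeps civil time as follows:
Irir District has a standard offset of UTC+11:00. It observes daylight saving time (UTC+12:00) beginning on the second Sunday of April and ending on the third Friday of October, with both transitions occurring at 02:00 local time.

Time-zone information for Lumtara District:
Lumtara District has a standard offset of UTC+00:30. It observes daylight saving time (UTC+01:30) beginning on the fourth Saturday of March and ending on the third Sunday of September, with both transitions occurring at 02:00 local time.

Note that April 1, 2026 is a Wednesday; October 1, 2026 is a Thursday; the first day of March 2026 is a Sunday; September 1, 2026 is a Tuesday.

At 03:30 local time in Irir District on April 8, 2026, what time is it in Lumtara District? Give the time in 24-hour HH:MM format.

18:00

1 April 2026 is a Wednesday, so the first Sunday is April 5 and the second is April 12.
1 October 2026 is a Thursday, so the first Friday is October 2 and the third is October 16.
April 8, 2026 does not fall between 12 April and 16 October, so daylight saving is not in effect and Irir District is at UTC+11:00.
03:30 Irir District − 11h = 16:30 UTC (rolling into the previous day, 7 April 2026).
1 March 2026 is a Sunday, so the first Saturday is March 7 and the fourth is March 28.
1 September 2026 is a Tuesday, so the first Sunday is September 6 and the third is September 20.
At the standard offset (UTC+00:30), 16:30 UTC + 0h30m = 17:00 Lumtara District standard time.
The standard-time date in Lumtara District, April 7, 2026, lies within the daylight-saving period (28 March – 20 September), so Lumtara District is on daylight time, UTC+01:30.
16:30 UTC + 1h30m = 18:00 Lumtara District.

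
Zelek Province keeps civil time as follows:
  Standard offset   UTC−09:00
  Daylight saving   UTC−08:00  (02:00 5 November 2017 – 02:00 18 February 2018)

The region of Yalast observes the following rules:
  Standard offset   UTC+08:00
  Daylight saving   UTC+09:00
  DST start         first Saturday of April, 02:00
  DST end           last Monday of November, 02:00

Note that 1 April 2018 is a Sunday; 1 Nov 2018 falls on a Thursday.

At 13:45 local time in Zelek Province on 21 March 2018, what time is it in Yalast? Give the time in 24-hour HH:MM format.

06:45

Daylight saving runs 5 November 2017 – 18 February 2018; 21 March 2018 is outside that window, so Zelek Province is on standard time at UTC−09:00.
13:45 Zelek Province + 9h = 22:45 UTC.
1 April 2018 is a Sunday, so the first Saturday is April 7.
1 November 2018 is a Thursday, so Mondays fall on 5, 12, 19, 26; the last is November 26.
At the standard offset (UTC+08:00), 22:45 UTC + 8h = 06:45 Yalast standard time (rolling into the next day, 22 March 2018).
The standard-time date in Yalast, 22 March 2018, does not fall between 7 April and 26 November, so daylight saving is not in effect and Yalast is at UTC+08:00.
22:45 UTC + 8h = 06:45 Yalast (rolling into the next day, 22 March 2018).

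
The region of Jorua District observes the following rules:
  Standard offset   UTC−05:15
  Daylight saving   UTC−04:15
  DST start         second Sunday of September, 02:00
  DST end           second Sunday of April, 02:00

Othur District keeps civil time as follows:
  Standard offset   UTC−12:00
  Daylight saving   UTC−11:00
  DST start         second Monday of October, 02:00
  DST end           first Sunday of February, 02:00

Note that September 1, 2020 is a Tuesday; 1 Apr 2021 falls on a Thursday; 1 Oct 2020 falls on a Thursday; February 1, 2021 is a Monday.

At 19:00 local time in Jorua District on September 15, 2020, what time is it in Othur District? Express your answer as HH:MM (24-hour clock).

1 September 2020 is a Tuesday, so the first Sunday is September 6 and the second is September 13.
1 April 2021 is a Thursday, so the first Sunday is April 4 and the second is April 11.
September 15, 2020 falls between 13 September 2020 and 11 April 2021, so daylight saving is in effect and Jorua District is at UTC−04:15.
19:00 Jorua District + 4h15m = 23:15 UTC.
1 October 2020 is a Thursday, so the first Monday is October 5 and the second is October 12.
1 February 2021 is a Monday, so the first Sunday is February 7.
At the standard offset (UTC−12:00), 23:15 UTC − 12h = 11:15 Othur District standard time.
The standard-time date in Othur District, September 15, 2020, is outside the daylight-saving period (12 October 2020 – 7 February 2021), so Othur District is on standard time, UTC−12:00.
23:15 UTC − 12h = 11:15 Othur District.

11:15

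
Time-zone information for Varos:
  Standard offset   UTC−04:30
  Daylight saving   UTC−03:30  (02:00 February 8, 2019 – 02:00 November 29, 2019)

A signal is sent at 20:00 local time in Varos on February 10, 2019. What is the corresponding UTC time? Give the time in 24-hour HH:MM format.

23:30

February 10, 2019 falls between 8 February and 29 November, so daylight saving is in effect and Varos is at UTC−03:30.
20:00 local + 3h30m = 23:30 UTC.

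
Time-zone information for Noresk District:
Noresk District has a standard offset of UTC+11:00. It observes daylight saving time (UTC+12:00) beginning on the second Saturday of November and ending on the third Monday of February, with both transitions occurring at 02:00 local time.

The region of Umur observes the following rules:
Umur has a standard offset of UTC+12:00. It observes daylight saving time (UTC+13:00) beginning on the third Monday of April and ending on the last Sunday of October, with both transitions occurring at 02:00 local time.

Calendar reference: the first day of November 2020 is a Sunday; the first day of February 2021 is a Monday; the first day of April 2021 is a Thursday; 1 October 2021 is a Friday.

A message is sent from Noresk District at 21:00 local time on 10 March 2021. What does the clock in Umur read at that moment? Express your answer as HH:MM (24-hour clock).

22:00

1 November 2020 is a Sunday, so the first Saturday is November 7 and the second is November 14.
1 February 2021 is a Monday, so the first Monday is February 1 and the third is February 15.
10 March 2021 does not fall between 14 November 2020 and 15 February 2021, so daylight saving is not in effect and Noresk District is at UTC+11:00.
21:00 Noresk District − 11h = 10:00 UTC.
1 April 2021 is a Thursday, so the first Monday is April 5 and the third is April 19.
1 October 2021 is a Friday, so Sundays fall on 3, 10, 17, 24, 31; the last is October 31.
At the standard offset (UTC+12:00), 10:00 UTC + 12h = 22:00 Umur standard time.
Daylight saving runs 19 April – 31 October; the standard-time date in Umur, 10 March 2021, is outside that window, so Umur is on standard time at UTC+12:00.
10:00 UTC + 12h = 22:00 Umur.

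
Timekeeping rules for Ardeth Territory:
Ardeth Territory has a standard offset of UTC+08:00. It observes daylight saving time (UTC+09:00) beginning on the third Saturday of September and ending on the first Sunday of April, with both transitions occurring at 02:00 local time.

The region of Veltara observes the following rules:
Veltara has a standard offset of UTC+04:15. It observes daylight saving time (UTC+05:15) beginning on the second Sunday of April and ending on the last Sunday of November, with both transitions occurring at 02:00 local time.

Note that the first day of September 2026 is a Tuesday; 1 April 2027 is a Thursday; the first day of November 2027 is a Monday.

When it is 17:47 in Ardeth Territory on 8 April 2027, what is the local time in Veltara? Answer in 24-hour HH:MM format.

1 September 2026 is a Tuesday, so the first Saturday is September 5 and the third is September 19.
1 April 2027 is a Thursday, so the first Sunday is April 4.
Daylight saving runs 19 September 2026 – 4 April 2027; 8 April 2027 is outside that window, so Ardeth Territory is on standard time at UTC+08:00.
17:47 Ardeth Territory − 8h = 09:47 UTC.
1 April 2027 is a Thursday, so the first Sunday is April 4 and the second is April 11.
1 November 2027 is a Monday, so Sundays fall on 7, 14, 21, 28; the last is November 28.
At the standard offset (UTC+04:15), 09:47 UTC + 4h15m = 14:02 Veltara standard time.
The standard-time date in Veltara, 8 April 2027, is outside the daylight-saving period (11 April – 28 November), so Veltara is on standard time, UTC+04:15.
09:47 UTC + 4h15m = 14:02 Veltara.

14:02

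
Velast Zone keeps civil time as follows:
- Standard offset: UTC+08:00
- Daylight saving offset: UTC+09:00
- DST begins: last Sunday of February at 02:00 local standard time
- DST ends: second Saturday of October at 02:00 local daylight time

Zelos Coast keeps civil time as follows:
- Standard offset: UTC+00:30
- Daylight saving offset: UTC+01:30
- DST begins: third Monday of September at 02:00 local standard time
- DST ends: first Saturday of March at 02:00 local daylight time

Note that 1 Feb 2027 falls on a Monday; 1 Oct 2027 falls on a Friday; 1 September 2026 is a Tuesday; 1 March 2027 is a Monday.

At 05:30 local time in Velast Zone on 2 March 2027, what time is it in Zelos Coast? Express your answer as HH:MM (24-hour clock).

22:00

1 February 2027 is a Monday, so Sundays fall on 7, 14, 21, 28; the last is February 28.
1 October 2027 is a Friday, so the first Saturday is October 2 and the second is October 9.
2 March 2027 falls between 28 February and 9 October, so daylight saving is in effect and Velast Zone is at UTC+09:00.
05:30 Velast Zone − 9h = 20:30 UTC (rolling into the previous day, 1 March 2027).
1 September 2026 is a Tuesday, so the first Monday is September 7 and the third is September 21.
1 March 2027 is a Monday, so the first Saturday is March 6.
At the standard offset (UTC+00:30), 20:30 UTC + 0h30m = 21:00 Zelos Coast standard time.
Daylight saving runs 21 September 2026 – 6 March 2027; the standard-time date in Zelos Coast, 1 March 2027, is inside that window, so Zelos Coast is at UTC+01:30.
20:30 UTC + 1h30m = 22:00 Zelos Coast.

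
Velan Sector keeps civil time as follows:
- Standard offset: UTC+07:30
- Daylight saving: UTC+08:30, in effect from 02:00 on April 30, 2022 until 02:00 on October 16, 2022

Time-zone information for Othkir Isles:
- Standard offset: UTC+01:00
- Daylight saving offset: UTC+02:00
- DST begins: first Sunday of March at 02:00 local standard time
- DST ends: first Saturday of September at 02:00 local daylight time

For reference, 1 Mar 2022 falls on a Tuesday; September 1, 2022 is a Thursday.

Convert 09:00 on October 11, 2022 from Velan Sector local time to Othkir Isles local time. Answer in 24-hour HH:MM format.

Daylight saving runs 30 April – 16 October; October 11, 2022 is inside that window, so Velan Sector is at UTC+08:30.
09:00 Velan Sector − 8h30m = 00:30 UTC.
1 March 2022 is a Tuesday, so the first Sunday is March 6.
1 September 2022 is a Thursday, so the first Saturday is September 3.
At the standard offset (UTC+01:00), 00:30 UTC + 1h = 01:30 Othkir Isles standard time.
The standard-time date in Othkir Isles, October 11, 2022, does not fall between 6 March and 3 September, so daylight saving is not in effect and Othkir Isles is at UTC+01:00.
00:30 UTC + 1h = 01:30 Othkir Isles.

01:30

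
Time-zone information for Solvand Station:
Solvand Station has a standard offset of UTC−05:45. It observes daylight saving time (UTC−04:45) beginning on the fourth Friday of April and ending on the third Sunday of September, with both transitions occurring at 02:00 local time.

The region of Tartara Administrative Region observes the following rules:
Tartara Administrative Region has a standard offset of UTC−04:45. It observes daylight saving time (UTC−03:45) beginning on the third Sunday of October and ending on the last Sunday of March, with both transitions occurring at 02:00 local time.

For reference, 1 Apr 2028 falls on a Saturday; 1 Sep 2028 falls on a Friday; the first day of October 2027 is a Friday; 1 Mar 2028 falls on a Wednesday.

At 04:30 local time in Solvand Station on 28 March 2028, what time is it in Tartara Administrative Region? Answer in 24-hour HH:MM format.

1 April 2028 is a Saturday, so the first Friday is April 7 and the fourth is April 28.
1 September 2028 is a Friday, so the first Sunday is September 3 and the third is September 17.
28 March 2028 does not fall between 28 April and 17 September, so daylight saving is not in effect and Solvand Station is at UTC−05:45.
04:30 Solvand Station + 5h45m = 10:15 UTC.
1 October 2027 is a Friday, so the first Sunday is October 3 and the third is October 17.
1 March 2028 is a Wednesday, so Sundays fall on 5, 12, 19, 26; the last is March 26.
At the standard offset (UTC−04:45), 10:15 UTC − 4h45m = 05:30 Tartara Administrative Region standard time.
Daylight saving runs 17 October 2027 – 26 March 2028; the standard-time date in Tartara Administrative Region, 28 March 2028, is outside that window, so Tartara Administrative Region is on standard time at UTC−04:45.
10:15 UTC − 4h45m = 05:30 Tartara Administrative Region.

05:30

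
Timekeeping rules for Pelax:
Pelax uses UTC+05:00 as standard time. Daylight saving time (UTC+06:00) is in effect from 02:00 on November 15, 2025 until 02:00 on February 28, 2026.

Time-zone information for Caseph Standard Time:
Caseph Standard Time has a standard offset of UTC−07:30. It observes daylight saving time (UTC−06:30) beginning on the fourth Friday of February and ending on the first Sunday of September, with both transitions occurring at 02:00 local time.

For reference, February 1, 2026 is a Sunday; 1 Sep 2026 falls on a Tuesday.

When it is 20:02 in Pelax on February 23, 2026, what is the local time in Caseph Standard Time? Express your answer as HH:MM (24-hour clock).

February 23, 2026 falls between 15 November 2025 and 28 February 2026, so daylight saving is in effect and Pelax is at UTC+06:00.
20:02 Pelax − 6h = 14:02 UTC.
1 February 2026 is a Sunday, so the first Friday is February 6 and the fourth is February 27.
1 September 2026 is a Tuesday, so the first Sunday is September 6.
At the standard offset (UTC−07:30), 14:02 UTC − 7h30m = 06:32 Caseph Standard Time standard time.
Daylight saving runs 27 February – 6 September; the standard-time date in Caseph Standard Time, February 23, 2026, is outside that window, so Caseph Standard Time is on standard time at UTC−07:30.
14:02 UTC − 7h30m = 06:32 Caseph Standard Time.

06:32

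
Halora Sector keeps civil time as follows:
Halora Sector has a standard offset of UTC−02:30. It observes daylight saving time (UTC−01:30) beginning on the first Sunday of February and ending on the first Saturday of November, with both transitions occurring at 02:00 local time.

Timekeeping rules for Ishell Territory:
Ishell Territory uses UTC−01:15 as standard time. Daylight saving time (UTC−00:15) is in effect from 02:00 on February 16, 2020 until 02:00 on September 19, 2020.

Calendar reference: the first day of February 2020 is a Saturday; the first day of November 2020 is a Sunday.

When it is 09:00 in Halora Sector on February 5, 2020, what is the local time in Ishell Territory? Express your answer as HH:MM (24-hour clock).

09:15

1 February 2020 is a Saturday, so the first Sunday is February 2.
1 November 2020 is a Sunday, so the first Saturday is November 7.
February 5, 2020 falls between 2 February and 7 November, so daylight saving is in effect and Halora Sector is at UTC−01:30.
09:00 Halora Sector + 1h30m = 10:30 UTC.
At the standard offset (UTC−01:15), 10:30 UTC − 1h15m = 09:15 Ishell Territory standard time.
Daylight saving runs 16 February – 19 September; the standard-time date in Ishell Territory, February 5, 2020, is outside that window, so Ishell Territory is on standard time at UTC−01:15.
10:30 UTC − 1h15m = 09:15 Ishell Territory.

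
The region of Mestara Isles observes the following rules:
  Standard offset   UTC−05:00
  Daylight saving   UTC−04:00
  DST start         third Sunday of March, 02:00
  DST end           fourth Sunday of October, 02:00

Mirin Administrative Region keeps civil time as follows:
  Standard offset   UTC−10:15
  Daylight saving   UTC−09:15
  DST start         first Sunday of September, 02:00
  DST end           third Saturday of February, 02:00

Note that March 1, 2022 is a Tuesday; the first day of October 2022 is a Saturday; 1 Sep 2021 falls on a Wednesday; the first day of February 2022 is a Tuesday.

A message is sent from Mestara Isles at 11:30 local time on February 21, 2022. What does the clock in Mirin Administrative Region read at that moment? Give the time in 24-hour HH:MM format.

06:15

1 March 2022 is a Tuesday, so the first Sunday is March 6 and the third is March 20.
1 October 2022 is a Saturday, so the first Sunday is October 2 and the fourth is October 23.
February 21, 2022 is outside the daylight-saving period (20 March – 23 October), so Mestara Isles is on standard time, UTC−05:00.
11:30 Mestara Isles + 5h = 16:30 UTC.
1 September 2021 is a Wednesday, so the first Sunday is September 5.
1 February 2022 is a Tuesday, so the first Saturday is February 5 and the third is February 19.
At the standard offset (UTC−10:15), 16:30 UTC − 10h15m = 06:15 Mirin Administrative Region standard time.
The standard-time date in Mirin Administrative Region, February 21, 2022, is outside the daylight-saving period (5 September 2021 – 19 February 2022), so Mirin Administrative Region is on standard time, UTC−10:15.
16:30 UTC − 10h15m = 06:15 Mirin Administrative Region.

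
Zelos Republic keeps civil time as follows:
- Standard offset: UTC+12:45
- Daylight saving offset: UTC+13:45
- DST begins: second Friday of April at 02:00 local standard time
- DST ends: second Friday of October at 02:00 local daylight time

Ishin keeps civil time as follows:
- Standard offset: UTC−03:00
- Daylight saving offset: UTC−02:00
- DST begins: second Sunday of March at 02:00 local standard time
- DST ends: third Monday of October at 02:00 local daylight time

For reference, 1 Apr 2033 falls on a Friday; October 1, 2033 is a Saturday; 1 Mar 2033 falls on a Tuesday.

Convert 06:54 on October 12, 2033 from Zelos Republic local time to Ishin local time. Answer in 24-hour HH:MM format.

1 April 2033 is a Friday, so the first Friday is April 1 and the second is April 8.
1 October 2033 is a Saturday, so the first Friday is October 7 and the second is October 14.
October 12, 2033 falls between 8 April and 14 October, so daylight saving is in effect and Zelos Republic is at UTC+13:45.
06:54 Zelos Republic − 13h45m = 17:09 UTC (rolling into the previous day, 11 October 2033).
1 March 2033 is a Tuesday, so the first Sunday is March 6 and the second is March 13.
1 October 2033 is a Saturday, so the first Monday is October 3 and the third is October 17.
At the standard offset (UTC−03:00), 17:09 UTC − 3h = 14:09 Ishin standard time.
Daylight saving runs 13 March – 17 October; the standard-time date in Ishin, October 11, 2033, is inside that window, so Ishin is at UTC−02:00.
17:09 UTC − 2h = 15:09 Ishin.

15:09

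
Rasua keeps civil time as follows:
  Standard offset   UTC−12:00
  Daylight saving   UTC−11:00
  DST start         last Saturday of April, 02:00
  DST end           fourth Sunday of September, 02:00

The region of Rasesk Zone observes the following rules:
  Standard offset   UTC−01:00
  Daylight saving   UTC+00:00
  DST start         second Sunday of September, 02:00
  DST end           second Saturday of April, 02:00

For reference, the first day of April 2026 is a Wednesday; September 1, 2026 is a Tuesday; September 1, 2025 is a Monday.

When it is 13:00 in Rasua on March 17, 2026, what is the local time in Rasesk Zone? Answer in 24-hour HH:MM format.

1 April 2026 is a Wednesday, so Saturdays fall on 4, 11, 18, 25; the last is April 25.
1 September 2026 is a Tuesday, so the first Sunday is September 6 and the fourth is September 27.
Daylight saving runs 25 April – 27 September; March 17, 2026 is outside that window, so Rasua is on standard time at UTC−12:00.
13:00 Rasua + 12h = 01:00 UTC (rolling into the next day, 18 March 2026).
1 September 2025 is a Monday, so the first Sunday is September 7 and the second is September 14.
1 April 2026 is a Wednesday, so the first Saturday is April 4 and the second is April 11.
At the standard offset (UTC−01:00), 01:00 UTC − 1h = 00:00 Rasesk Zone standard time.
Daylight saving runs 14 September 2025 – 11 April 2026; the standard-time date in Rasesk Zone, March 18, 2026, is inside that window, so Rasesk Zone is at UTC+00:00.
01:00 UTC + 0h = 01:00 Rasesk Zone.

01:00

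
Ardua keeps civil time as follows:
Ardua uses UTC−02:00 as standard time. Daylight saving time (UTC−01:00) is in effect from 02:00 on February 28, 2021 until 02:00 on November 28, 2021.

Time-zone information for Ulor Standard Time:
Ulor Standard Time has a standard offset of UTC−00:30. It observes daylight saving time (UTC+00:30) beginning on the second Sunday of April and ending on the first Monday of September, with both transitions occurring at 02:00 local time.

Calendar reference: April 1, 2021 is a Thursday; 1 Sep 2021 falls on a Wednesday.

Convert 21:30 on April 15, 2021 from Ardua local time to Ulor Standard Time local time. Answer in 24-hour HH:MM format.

23:00

April 15, 2021 lies within the daylight-saving period (28 February – 28 November), so Ardua is on daylight time, UTC−01:00.
21:30 Ardua + 1h = 22:30 UTC.
1 April 2021 is a Thursday, so the first Sunday is April 4 and the second is April 11.
1 September 2021 is a Wednesday, so the first Monday is September 6.
At the standard offset (UTC−00:30), 22:30 UTC − 0h30m = 22:00 Ulor Standard Time standard time.
The standard-time date in Ulor Standard Time, April 15, 2021, lies within the daylight-saving period (11 April – 6 September), so Ulor Standard Time is on daylight time, UTC+00:30.
22:30 UTC + 0h30m = 23:00 Ulor Standard Time.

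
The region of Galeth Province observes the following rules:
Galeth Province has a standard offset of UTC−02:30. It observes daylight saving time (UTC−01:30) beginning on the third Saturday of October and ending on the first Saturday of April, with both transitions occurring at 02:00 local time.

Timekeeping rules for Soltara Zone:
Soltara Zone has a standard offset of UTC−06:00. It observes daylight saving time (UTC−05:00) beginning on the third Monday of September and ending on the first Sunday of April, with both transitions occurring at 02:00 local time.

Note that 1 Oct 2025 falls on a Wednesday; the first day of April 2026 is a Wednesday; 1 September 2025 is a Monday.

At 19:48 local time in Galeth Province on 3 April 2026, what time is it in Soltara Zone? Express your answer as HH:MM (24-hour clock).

16:18

1 October 2025 is a Wednesday, so the first Saturday is October 4 and the third is October 18.
1 April 2026 is a Wednesday, so the first Saturday is April 4.
3 April 2026 falls between 18 October 2025 and 4 April 2026, so daylight saving is in effect and Galeth Province is at UTC−01:30.
19:48 Galeth Province + 1h30m = 21:18 UTC.
1 September 2025 is a Monday, so the first Monday is September 1 and the third is September 15.
1 April 2026 is a Wednesday, so the first Sunday is April 5.
At the standard offset (UTC−06:00), 21:18 UTC − 6h = 15:18 Soltara Zone standard time.
The standard-time date in Soltara Zone, 3 April 2026, lies within the daylight-saving period (15 September 2025 – 5 April 2026), so Soltara Zone is on daylight time, UTC−05:00.
21:18 UTC − 5h = 16:18 Soltara Zone.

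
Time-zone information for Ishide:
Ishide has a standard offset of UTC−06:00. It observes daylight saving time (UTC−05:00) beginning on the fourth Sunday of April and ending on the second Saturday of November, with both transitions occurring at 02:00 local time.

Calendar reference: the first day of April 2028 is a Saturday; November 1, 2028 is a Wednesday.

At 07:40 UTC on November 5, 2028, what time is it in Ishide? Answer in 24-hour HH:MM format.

02:40

1 April 2028 is a Saturday, so the first Sunday is April 2 and the fourth is April 23.
1 November 2028 is a Wednesday, so the first Saturday is November 4 and the second is November 11.
At the standard offset (UTC−06:00), 07:40 UTC − 6h = 01:40 Ishide standard time.
The standard-time date in Ishide, November 5, 2028, falls between 23 April and 11 November, so daylight saving is in effect and Ishide is at UTC−05:00.
07:40 UTC − 5h = 02:40 local.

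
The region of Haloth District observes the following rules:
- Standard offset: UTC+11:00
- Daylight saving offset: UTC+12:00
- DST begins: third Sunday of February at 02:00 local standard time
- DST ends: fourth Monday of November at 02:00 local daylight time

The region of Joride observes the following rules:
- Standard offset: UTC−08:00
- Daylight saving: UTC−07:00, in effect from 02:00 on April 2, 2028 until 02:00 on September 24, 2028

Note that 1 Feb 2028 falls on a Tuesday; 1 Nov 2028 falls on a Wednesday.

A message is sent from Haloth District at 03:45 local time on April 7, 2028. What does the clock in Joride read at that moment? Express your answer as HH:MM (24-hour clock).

1 February 2028 is a Tuesday, so the first Sunday is February 6 and the third is February 20.
1 November 2028 is a Wednesday, so the first Monday is November 6 and the fourth is November 27.
April 7, 2028 lies within the daylight-saving period (20 February – 27 November), so Haloth District is on daylight time, UTC+12:00.
03:45 Haloth District − 12h = 15:45 UTC (rolling into the previous day, 6 April 2028).
At the standard offset (UTC−08:00), 15:45 UTC − 8h = 07:45 Joride standard time.
The standard-time date in Joride, April 6, 2028, lies within the daylight-saving period (2 April – 24 September), so Joride is on daylight time, UTC−07:00.
15:45 UTC − 7h = 08:45 Joride.

08:45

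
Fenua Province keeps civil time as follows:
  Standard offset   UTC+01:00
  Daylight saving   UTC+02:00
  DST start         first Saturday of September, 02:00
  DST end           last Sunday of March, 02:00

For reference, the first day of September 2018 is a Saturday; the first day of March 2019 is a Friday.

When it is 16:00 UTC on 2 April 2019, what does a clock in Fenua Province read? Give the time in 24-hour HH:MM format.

17:00

1 September 2018 is a Saturday, so the first Saturday is September 1.
1 March 2019 is a Friday, so Sundays fall on 3, 10, 17, 24, 31; the last is March 31.
At the standard offset (UTC+01:00), 16:00 UTC + 1h = 17:00 Fenua Province standard time.
The standard-time date in Fenua Province, 2 April 2019, is outside the daylight-saving period (1 September 2018 – 31 March 2019), so Fenua Province is on standard time, UTC+01:00.
16:00 UTC + 1h = 17:00 local.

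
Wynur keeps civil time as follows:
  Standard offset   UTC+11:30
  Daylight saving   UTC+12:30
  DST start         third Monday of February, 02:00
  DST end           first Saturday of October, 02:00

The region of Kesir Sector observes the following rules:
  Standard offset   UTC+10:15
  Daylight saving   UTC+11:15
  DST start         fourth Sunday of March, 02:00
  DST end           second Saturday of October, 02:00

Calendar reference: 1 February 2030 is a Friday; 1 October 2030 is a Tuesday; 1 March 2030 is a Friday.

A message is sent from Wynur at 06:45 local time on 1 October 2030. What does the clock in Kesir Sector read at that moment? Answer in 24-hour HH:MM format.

1 February 2030 is a Friday, so the first Monday is February 4 and the third is February 18.
1 October 2030 is a Tuesday, so the first Saturday is October 5.
Daylight saving runs 18 February – 5 October; 1 October 2030 is inside that window, so Wynur is at UTC+12:30.
06:45 Wynur − 12h30m = 18:15 UTC (rolling into the previous day, 30 September 2030).
1 March 2030 is a Friday, so the first Sunday is March 3 and the fourth is March 24.
1 October 2030 is a Tuesday, so the first Saturday is October 5 and the second is October 12.
At the standard offset (UTC+10:15), 18:15 UTC + 10h15m = 04:30 Kesir Sector standard time (rolling into the next day, 1 October 2030).
The standard-time date in Kesir Sector, 1 October 2030, lies within the daylight-saving period (24 March – 12 October), so Kesir Sector is on daylight time, UTC+11:15.
18:15 UTC + 11h15m = 05:30 Kesir Sector (rolling into the next day, 1 October 2030).

05:30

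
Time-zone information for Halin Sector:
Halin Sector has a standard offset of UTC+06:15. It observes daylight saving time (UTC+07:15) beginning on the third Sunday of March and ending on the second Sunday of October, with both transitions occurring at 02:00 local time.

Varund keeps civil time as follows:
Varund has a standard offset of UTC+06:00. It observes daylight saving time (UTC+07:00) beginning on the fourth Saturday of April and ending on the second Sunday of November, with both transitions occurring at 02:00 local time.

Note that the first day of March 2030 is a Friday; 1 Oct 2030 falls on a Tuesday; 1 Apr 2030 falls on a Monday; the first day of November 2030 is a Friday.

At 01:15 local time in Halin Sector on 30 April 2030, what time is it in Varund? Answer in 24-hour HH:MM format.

1 March 2030 is a Friday, so the first Sunday is March 3 and the third is March 17.
1 October 2030 is a Tuesday, so the first Sunday is October 6 and the second is October 13.
Daylight saving runs 17 March – 13 October; 30 April 2030 is inside that window, so Halin Sector is at UTC+07:15.
01:15 Halin Sector − 7h15m = 18:00 UTC (rolling into the previous day, 29 April 2030).
1 April 2030 is a Monday, so the first Saturday is April 6 and the fourth is April 27.
1 November 2030 is a Friday, so the first Sunday is November 3 and the second is November 10.
At the standard offset (UTC+06:00), 18:00 UTC + 6h = 00:00 Varund standard time (rolling into the next day, 30 April 2030).
The standard-time date in Varund, 30 April 2030, lies within the daylight-saving period (27 April – 10 November), so Varund is on daylight time, UTC+07:00.
18:00 UTC + 7h = 01:00 Varund (rolling into the next day, 30 April 2030).

01:00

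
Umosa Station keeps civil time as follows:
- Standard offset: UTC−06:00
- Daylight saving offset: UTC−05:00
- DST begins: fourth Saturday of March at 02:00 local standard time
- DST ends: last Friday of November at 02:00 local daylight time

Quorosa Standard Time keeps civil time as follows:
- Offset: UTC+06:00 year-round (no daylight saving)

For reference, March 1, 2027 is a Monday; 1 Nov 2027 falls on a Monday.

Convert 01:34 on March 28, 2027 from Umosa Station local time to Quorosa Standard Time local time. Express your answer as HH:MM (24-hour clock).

12:34

1 March 2027 is a Monday, so the first Saturday is March 6 and the fourth is March 27.
1 November 2027 is a Monday, so Fridays fall on 5, 12, 19, 26; the last is November 26.
Daylight saving runs 27 March – 26 November; March 28, 2027 is inside that window, so Umosa Station is at UTC−05:00.
01:34 Umosa Station + 5h = 06:34 UTC.
Quorosa Standard Time has no daylight saving, so its offset is UTC+06:00 year-round.
06:34 UTC + 6h = 12:34 Quorosa Standard Time.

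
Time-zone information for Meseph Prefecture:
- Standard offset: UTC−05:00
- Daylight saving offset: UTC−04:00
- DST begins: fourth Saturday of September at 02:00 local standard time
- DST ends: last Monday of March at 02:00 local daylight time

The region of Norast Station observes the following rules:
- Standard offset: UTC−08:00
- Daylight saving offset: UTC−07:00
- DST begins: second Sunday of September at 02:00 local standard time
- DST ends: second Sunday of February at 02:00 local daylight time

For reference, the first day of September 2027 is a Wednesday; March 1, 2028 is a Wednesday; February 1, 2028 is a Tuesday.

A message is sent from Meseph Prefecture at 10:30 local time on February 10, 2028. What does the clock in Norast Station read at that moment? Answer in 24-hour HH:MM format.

1 September 2027 is a Wednesday, so the first Saturday is September 4 and the fourth is September 25.
1 March 2028 is a Wednesday, so Mondays fall on 6, 13, 20, 27; the last is March 27.
February 10, 2028 falls between 25 September 2027 and 27 March 2028, so daylight saving is in effect and Meseph Prefecture is at UTC−04:00.
10:30 Meseph Prefecture + 4h = 14:30 UTC.
1 September 2027 is a Wednesday, so the first Sunday is September 5 and the second is September 12.
1 February 2028 is a Tuesday, so the first Sunday is February 6 and the second is February 13.
At the standard offset (UTC−08:00), 14:30 UTC − 8h = 06:30 Norast Station standard time.
Daylight saving runs 12 September 2027 – 13 February 2028; the standard-time date in Norast Station, February 10, 2028, is inside that window, so Norast Station is at UTC−07:00.
14:30 UTC − 7h = 07:30 Norast Station.

07:30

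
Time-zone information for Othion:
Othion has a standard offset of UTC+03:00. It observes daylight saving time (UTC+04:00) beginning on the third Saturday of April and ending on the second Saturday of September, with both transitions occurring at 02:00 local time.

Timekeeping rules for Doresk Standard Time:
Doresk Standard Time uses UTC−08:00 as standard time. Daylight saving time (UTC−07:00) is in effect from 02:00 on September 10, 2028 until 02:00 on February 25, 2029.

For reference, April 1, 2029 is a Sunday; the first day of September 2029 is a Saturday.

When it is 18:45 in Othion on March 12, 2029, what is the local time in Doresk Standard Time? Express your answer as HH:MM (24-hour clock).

1 April 2029 is a Sunday, so the first Saturday is April 7 and the third is April 21.
1 September 2029 is a Saturday, so the first Saturday is September 1 and the second is September 8.
March 12, 2029 does not fall between 21 April and 8 September, so daylight saving is not in effect and Othion is at UTC+03:00.
18:45 Othion − 3h = 15:45 UTC.
At the standard offset (UTC−08:00), 15:45 UTC − 8h = 07:45 Doresk Standard Time standard time.
The standard-time date in Doresk Standard Time, March 12, 2029, does not fall between 10 September 2028 and 25 February 2029, so daylight saving is not in effect and Doresk Standard Time is at UTC−08:00.
15:45 UTC − 8h = 07:45 Doresk Standard Time.

07:45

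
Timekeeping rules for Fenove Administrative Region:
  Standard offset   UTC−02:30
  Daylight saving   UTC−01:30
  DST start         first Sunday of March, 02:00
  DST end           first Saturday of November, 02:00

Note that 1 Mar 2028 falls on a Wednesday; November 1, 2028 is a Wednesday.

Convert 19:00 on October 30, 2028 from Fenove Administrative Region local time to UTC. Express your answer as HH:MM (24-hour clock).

20:30

1 March 2028 is a Wednesday, so the first Sunday is March 5.
1 November 2028 is a Wednesday, so the first Saturday is November 4.
Daylight saving runs 5 March – 4 November; October 30, 2028 is inside that window, so Fenove Administrative Region is at UTC−01:30.
19:00 local + 1h30m = 20:30 UTC.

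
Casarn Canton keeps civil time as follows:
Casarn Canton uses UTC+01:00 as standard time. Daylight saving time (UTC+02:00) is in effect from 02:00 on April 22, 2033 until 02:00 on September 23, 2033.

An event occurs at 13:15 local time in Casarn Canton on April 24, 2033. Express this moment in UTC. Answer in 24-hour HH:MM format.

11:15

April 24, 2033 lies within the daylight-saving period (22 April – 23 September), so Casarn Canton is on daylight time, UTC+02:00.
13:15 local − 2h = 11:15 UTC.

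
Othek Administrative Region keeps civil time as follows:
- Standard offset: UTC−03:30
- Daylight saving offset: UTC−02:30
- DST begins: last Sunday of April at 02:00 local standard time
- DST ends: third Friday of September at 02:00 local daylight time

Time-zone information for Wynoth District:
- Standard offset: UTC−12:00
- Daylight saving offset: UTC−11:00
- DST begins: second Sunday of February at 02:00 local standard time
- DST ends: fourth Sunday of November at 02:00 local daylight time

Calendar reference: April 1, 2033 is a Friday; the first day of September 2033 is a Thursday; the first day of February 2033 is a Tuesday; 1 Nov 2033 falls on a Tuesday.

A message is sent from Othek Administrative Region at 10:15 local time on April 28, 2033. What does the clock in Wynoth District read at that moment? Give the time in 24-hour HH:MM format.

1 April 2033 is a Friday, so Sundays fall on 3, 10, 17, 24; the last is April 24.
1 September 2033 is a Thursday, so the first Friday is September 2 and the third is September 16.
April 28, 2033 falls between 24 April and 16 September, so daylight saving is in effect and Othek Administrative Region is at UTC−02:30.
10:15 Othek Administrative Region + 2h30m = 12:45 UTC.
1 February 2033 is a Tuesday, so the first Sunday is February 6 and the second is February 13.
1 November 2033 is a Tuesday, so the first Sunday is November 6 and the fourth is November 27.
At the standard offset (UTC−12:00), 12:45 UTC − 12h = 00:45 Wynoth District standard time.
The standard-time date in Wynoth District, April 28, 2033, lies within the daylight-saving period (13 February – 27 November), so Wynoth District is on daylight time, UTC−11:00.
12:45 UTC − 11h = 01:45 Wynoth District.

01:45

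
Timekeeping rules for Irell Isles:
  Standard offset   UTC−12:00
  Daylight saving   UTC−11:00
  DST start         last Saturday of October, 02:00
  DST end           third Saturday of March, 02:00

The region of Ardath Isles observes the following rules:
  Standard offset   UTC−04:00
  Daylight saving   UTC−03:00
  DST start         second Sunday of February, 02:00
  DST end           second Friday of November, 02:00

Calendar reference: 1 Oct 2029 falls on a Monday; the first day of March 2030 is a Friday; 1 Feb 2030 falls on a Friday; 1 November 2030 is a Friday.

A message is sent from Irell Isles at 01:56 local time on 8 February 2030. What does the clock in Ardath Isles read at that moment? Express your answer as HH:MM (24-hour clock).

08:56

1 October 2029 is a Monday, so Saturdays fall on 6, 13, 20, 27; the last is October 27.
1 March 2030 is a Friday, so the first Saturday is March 2 and the third is March 16.
Daylight saving runs 27 October 2029 – 16 March 2030; 8 February 2030 is inside that window, so Irell Isles is at UTC−11:00.
01:56 Irell Isles + 11h = 12:56 UTC.
1 February 2030 is a Friday, so the first Sunday is February 3 and the second is February 10.
1 November 2030 is a Friday, so the first Friday is November 1 and the second is November 8.
At the standard offset (UTC−04:00), 12:56 UTC − 4h = 08:56 Ardath Isles standard time.
The standard-time date in Ardath Isles, 8 February 2030, is outside the daylight-saving period (10 February – 8 November), so Ardath Isles is on standard time, UTC−04:00.
12:56 UTC − 4h = 08:56 Ardath Isles.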